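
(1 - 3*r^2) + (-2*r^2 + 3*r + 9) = -5*r^2 + 3*r + 10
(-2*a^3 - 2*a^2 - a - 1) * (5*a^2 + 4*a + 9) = -10*a^5 - 18*a^4 - 31*a^3 - 27*a^2 - 13*a - 9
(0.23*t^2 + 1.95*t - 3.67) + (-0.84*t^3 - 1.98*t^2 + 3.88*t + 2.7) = -0.84*t^3 - 1.75*t^2 + 5.83*t - 0.97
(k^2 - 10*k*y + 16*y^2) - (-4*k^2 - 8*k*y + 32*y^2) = 5*k^2 - 2*k*y - 16*y^2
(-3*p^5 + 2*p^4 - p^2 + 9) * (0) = 0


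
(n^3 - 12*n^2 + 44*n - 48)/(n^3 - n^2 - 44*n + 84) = (n - 4)/(n + 7)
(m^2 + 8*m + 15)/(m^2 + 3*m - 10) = (m + 3)/(m - 2)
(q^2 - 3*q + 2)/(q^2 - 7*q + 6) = (q - 2)/(q - 6)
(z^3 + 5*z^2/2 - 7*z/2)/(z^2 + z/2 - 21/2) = z*(z - 1)/(z - 3)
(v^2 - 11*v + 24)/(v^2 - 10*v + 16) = (v - 3)/(v - 2)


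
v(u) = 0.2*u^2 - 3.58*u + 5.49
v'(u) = 0.4*u - 3.58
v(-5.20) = 29.51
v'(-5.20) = -5.66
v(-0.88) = 8.80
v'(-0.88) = -3.93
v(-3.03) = 18.17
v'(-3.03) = -4.79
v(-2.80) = 17.08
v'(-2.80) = -4.70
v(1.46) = 0.69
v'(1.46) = -3.00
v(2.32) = -1.74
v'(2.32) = -2.65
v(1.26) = 1.30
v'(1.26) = -3.08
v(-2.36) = 15.05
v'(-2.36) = -4.52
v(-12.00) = 77.25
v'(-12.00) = -8.38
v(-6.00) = 34.17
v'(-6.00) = -5.98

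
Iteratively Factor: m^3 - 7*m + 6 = (m + 3)*(m^2 - 3*m + 2) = (m - 2)*(m + 3)*(m - 1)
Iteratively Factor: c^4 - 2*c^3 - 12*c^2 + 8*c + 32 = (c - 2)*(c^3 - 12*c - 16) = (c - 2)*(c + 2)*(c^2 - 2*c - 8) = (c - 4)*(c - 2)*(c + 2)*(c + 2)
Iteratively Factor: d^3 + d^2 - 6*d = (d - 2)*(d^2 + 3*d) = d*(d - 2)*(d + 3)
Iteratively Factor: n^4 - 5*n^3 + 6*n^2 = (n - 3)*(n^3 - 2*n^2) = n*(n - 3)*(n^2 - 2*n) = n^2*(n - 3)*(n - 2)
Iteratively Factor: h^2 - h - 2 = (h + 1)*(h - 2)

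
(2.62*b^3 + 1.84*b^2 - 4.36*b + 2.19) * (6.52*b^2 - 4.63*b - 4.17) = 17.0824*b^5 - 0.133799999999999*b^4 - 47.8718*b^3 + 26.7928*b^2 + 8.0415*b - 9.1323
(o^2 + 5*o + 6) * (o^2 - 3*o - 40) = o^4 + 2*o^3 - 49*o^2 - 218*o - 240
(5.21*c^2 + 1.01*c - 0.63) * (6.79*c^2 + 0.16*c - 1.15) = 35.3759*c^4 + 7.6915*c^3 - 10.1076*c^2 - 1.2623*c + 0.7245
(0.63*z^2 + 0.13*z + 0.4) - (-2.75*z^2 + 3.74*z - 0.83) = 3.38*z^2 - 3.61*z + 1.23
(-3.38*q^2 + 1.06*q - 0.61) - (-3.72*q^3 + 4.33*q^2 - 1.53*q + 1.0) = 3.72*q^3 - 7.71*q^2 + 2.59*q - 1.61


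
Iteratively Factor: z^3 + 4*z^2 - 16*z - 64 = (z + 4)*(z^2 - 16) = (z - 4)*(z + 4)*(z + 4)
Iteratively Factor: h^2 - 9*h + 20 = (h - 4)*(h - 5)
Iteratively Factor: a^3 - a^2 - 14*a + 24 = (a - 3)*(a^2 + 2*a - 8) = (a - 3)*(a - 2)*(a + 4)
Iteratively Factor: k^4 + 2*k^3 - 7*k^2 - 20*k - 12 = (k + 1)*(k^3 + k^2 - 8*k - 12) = (k + 1)*(k + 2)*(k^2 - k - 6) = (k + 1)*(k + 2)^2*(k - 3)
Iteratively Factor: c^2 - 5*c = (c - 5)*(c)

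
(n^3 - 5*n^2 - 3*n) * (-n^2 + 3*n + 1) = -n^5 + 8*n^4 - 11*n^3 - 14*n^2 - 3*n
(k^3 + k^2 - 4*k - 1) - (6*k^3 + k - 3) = -5*k^3 + k^2 - 5*k + 2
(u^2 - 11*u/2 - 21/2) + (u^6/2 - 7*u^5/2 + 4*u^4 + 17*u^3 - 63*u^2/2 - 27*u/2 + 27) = u^6/2 - 7*u^5/2 + 4*u^4 + 17*u^3 - 61*u^2/2 - 19*u + 33/2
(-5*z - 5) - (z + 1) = -6*z - 6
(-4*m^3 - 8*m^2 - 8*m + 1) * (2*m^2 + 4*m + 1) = -8*m^5 - 32*m^4 - 52*m^3 - 38*m^2 - 4*m + 1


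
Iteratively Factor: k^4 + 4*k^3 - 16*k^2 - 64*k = (k + 4)*(k^3 - 16*k) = (k + 4)^2*(k^2 - 4*k) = k*(k + 4)^2*(k - 4)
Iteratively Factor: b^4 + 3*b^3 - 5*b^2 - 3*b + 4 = (b - 1)*(b^3 + 4*b^2 - b - 4) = (b - 1)*(b + 1)*(b^2 + 3*b - 4) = (b - 1)^2*(b + 1)*(b + 4)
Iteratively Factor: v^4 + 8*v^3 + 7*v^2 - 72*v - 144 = (v + 4)*(v^3 + 4*v^2 - 9*v - 36) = (v - 3)*(v + 4)*(v^2 + 7*v + 12) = (v - 3)*(v + 3)*(v + 4)*(v + 4)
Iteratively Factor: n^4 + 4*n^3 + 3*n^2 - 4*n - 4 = (n - 1)*(n^3 + 5*n^2 + 8*n + 4) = (n - 1)*(n + 2)*(n^2 + 3*n + 2) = (n - 1)*(n + 1)*(n + 2)*(n + 2)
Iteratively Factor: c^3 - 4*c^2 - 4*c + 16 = (c - 2)*(c^2 - 2*c - 8) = (c - 2)*(c + 2)*(c - 4)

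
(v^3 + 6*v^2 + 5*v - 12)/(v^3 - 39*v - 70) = (-v^3 - 6*v^2 - 5*v + 12)/(-v^3 + 39*v + 70)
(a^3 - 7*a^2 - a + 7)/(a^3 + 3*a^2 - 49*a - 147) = (a^2 - 1)/(a^2 + 10*a + 21)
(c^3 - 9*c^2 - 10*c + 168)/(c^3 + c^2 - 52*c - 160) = (c^2 - 13*c + 42)/(c^2 - 3*c - 40)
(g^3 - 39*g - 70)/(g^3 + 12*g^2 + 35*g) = (g^2 - 5*g - 14)/(g*(g + 7))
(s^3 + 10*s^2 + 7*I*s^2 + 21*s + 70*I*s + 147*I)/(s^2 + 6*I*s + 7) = (s^2 + 10*s + 21)/(s - I)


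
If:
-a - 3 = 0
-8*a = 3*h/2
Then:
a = -3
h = 16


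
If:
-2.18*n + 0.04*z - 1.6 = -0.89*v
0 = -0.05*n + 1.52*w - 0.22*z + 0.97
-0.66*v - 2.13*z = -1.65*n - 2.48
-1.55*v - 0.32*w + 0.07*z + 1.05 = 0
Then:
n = -0.39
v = 0.82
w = -0.56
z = 0.61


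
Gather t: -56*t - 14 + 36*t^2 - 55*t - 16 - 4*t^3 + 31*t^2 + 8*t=-4*t^3 + 67*t^2 - 103*t - 30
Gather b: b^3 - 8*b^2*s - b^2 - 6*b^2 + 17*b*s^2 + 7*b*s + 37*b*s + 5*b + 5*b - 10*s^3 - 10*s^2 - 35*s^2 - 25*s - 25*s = b^3 + b^2*(-8*s - 7) + b*(17*s^2 + 44*s + 10) - 10*s^3 - 45*s^2 - 50*s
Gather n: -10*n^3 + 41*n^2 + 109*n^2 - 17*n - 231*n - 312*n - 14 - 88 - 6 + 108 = -10*n^3 + 150*n^2 - 560*n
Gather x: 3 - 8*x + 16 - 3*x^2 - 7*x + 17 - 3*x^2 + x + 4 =-6*x^2 - 14*x + 40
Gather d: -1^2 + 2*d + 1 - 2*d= 0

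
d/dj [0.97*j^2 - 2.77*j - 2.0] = 1.94*j - 2.77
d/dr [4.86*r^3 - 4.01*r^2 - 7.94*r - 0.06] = 14.58*r^2 - 8.02*r - 7.94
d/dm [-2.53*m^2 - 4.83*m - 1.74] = -5.06*m - 4.83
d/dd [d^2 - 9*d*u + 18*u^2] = 2*d - 9*u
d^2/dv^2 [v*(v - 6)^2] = 6*v - 24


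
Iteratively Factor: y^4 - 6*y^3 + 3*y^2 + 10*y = (y - 5)*(y^3 - y^2 - 2*y) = (y - 5)*(y - 2)*(y^2 + y) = y*(y - 5)*(y - 2)*(y + 1)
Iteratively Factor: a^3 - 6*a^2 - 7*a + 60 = (a - 5)*(a^2 - a - 12) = (a - 5)*(a + 3)*(a - 4)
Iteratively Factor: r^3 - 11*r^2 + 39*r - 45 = (r - 3)*(r^2 - 8*r + 15) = (r - 3)^2*(r - 5)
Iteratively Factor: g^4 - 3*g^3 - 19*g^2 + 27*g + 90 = (g - 5)*(g^3 + 2*g^2 - 9*g - 18) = (g - 5)*(g + 3)*(g^2 - g - 6) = (g - 5)*(g + 2)*(g + 3)*(g - 3)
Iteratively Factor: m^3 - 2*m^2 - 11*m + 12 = (m - 4)*(m^2 + 2*m - 3) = (m - 4)*(m - 1)*(m + 3)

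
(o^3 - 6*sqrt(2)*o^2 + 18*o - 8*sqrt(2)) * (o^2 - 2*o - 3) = o^5 - 6*sqrt(2)*o^4 - 2*o^4 + 15*o^3 + 12*sqrt(2)*o^3 - 36*o^2 + 10*sqrt(2)*o^2 - 54*o + 16*sqrt(2)*o + 24*sqrt(2)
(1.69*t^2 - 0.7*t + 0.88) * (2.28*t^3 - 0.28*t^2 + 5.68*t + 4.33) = 3.8532*t^5 - 2.0692*t^4 + 11.8016*t^3 + 3.0953*t^2 + 1.9674*t + 3.8104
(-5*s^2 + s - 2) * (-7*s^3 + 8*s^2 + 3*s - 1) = 35*s^5 - 47*s^4 + 7*s^3 - 8*s^2 - 7*s + 2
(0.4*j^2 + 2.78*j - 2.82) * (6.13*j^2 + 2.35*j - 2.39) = 2.452*j^4 + 17.9814*j^3 - 11.7096*j^2 - 13.2712*j + 6.7398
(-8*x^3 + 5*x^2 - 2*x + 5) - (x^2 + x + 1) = -8*x^3 + 4*x^2 - 3*x + 4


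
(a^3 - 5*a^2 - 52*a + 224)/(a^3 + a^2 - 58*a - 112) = (a - 4)/(a + 2)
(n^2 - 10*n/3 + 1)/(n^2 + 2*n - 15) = (n - 1/3)/(n + 5)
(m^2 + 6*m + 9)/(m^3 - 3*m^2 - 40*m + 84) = (m^2 + 6*m + 9)/(m^3 - 3*m^2 - 40*m + 84)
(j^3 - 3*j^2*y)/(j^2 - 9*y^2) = j^2/(j + 3*y)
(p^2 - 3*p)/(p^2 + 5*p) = (p - 3)/(p + 5)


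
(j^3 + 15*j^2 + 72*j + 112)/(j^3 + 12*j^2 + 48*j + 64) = (j + 7)/(j + 4)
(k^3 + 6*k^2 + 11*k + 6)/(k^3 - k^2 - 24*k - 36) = (k + 1)/(k - 6)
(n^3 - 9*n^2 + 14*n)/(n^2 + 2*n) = (n^2 - 9*n + 14)/(n + 2)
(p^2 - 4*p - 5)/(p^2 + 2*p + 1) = (p - 5)/(p + 1)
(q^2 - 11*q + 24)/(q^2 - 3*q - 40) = (q - 3)/(q + 5)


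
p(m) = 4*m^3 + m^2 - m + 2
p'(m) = 12*m^2 + 2*m - 1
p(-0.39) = 2.30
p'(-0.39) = 0.05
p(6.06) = 922.84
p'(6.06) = 451.80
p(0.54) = 2.38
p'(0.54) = 3.58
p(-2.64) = -61.99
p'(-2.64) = 77.36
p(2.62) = 78.18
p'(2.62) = 86.61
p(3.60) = 197.98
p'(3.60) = 161.72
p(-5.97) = -807.49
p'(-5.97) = 414.75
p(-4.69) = -383.96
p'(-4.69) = 253.57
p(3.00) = 116.00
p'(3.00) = 113.00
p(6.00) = 896.00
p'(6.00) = 443.00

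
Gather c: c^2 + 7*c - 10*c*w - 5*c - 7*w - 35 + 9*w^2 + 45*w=c^2 + c*(2 - 10*w) + 9*w^2 + 38*w - 35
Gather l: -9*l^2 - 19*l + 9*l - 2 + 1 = -9*l^2 - 10*l - 1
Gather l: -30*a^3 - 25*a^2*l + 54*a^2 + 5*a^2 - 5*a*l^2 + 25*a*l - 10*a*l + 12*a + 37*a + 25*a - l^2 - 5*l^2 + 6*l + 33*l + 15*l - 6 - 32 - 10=-30*a^3 + 59*a^2 + 74*a + l^2*(-5*a - 6) + l*(-25*a^2 + 15*a + 54) - 48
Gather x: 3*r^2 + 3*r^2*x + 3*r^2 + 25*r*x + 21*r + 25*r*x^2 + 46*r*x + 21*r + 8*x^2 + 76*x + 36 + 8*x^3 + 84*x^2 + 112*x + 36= 6*r^2 + 42*r + 8*x^3 + x^2*(25*r + 92) + x*(3*r^2 + 71*r + 188) + 72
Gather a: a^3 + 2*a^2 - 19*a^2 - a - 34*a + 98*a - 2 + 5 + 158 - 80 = a^3 - 17*a^2 + 63*a + 81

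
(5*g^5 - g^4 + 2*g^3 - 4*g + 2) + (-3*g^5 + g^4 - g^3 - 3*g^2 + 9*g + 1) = 2*g^5 + g^3 - 3*g^2 + 5*g + 3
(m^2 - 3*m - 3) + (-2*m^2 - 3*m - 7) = -m^2 - 6*m - 10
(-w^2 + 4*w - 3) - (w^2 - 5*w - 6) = -2*w^2 + 9*w + 3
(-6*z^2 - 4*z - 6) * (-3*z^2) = 18*z^4 + 12*z^3 + 18*z^2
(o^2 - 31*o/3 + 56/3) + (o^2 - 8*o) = 2*o^2 - 55*o/3 + 56/3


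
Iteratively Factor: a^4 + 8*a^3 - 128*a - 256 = (a + 4)*(a^3 + 4*a^2 - 16*a - 64) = (a + 4)^2*(a^2 - 16) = (a + 4)^3*(a - 4)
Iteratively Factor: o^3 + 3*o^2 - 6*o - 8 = (o + 4)*(o^2 - o - 2) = (o - 2)*(o + 4)*(o + 1)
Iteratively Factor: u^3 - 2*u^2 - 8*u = (u - 4)*(u^2 + 2*u) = (u - 4)*(u + 2)*(u)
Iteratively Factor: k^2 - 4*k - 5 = (k - 5)*(k + 1)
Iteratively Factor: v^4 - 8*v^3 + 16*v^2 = (v - 4)*(v^3 - 4*v^2) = (v - 4)^2*(v^2) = v*(v - 4)^2*(v)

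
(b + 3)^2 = b^2 + 6*b + 9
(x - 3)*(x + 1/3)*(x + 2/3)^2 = x^4 - 4*x^3/3 - 37*x^2/9 - 68*x/27 - 4/9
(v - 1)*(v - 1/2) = v^2 - 3*v/2 + 1/2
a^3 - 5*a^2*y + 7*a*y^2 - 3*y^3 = (a - 3*y)*(a - y)^2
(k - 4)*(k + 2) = k^2 - 2*k - 8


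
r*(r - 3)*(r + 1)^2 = r^4 - r^3 - 5*r^2 - 3*r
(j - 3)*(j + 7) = j^2 + 4*j - 21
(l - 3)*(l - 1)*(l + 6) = l^3 + 2*l^2 - 21*l + 18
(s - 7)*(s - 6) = s^2 - 13*s + 42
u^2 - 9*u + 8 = (u - 8)*(u - 1)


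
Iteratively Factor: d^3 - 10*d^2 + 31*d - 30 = (d - 5)*(d^2 - 5*d + 6) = (d - 5)*(d - 2)*(d - 3)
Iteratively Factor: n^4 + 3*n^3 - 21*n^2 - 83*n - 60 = (n + 1)*(n^3 + 2*n^2 - 23*n - 60) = (n + 1)*(n + 3)*(n^2 - n - 20) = (n + 1)*(n + 3)*(n + 4)*(n - 5)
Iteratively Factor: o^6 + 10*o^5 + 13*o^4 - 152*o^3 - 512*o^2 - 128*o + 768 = (o - 1)*(o^5 + 11*o^4 + 24*o^3 - 128*o^2 - 640*o - 768) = (o - 1)*(o + 4)*(o^4 + 7*o^3 - 4*o^2 - 112*o - 192) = (o - 1)*(o + 3)*(o + 4)*(o^3 + 4*o^2 - 16*o - 64) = (o - 4)*(o - 1)*(o + 3)*(o + 4)*(o^2 + 8*o + 16) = (o - 4)*(o - 1)*(o + 3)*(o + 4)^2*(o + 4)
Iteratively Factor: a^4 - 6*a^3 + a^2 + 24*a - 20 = (a + 2)*(a^3 - 8*a^2 + 17*a - 10) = (a - 5)*(a + 2)*(a^2 - 3*a + 2) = (a - 5)*(a - 1)*(a + 2)*(a - 2)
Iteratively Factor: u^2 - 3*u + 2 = (u - 1)*(u - 2)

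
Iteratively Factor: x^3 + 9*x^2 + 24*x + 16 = (x + 1)*(x^2 + 8*x + 16) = (x + 1)*(x + 4)*(x + 4)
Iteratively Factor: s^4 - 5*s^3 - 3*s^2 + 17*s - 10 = (s + 2)*(s^3 - 7*s^2 + 11*s - 5) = (s - 1)*(s + 2)*(s^2 - 6*s + 5) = (s - 5)*(s - 1)*(s + 2)*(s - 1)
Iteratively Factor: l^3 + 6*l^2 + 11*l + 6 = (l + 3)*(l^2 + 3*l + 2) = (l + 2)*(l + 3)*(l + 1)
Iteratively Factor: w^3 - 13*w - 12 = (w + 1)*(w^2 - w - 12) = (w - 4)*(w + 1)*(w + 3)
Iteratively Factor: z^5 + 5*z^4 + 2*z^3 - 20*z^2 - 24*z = (z - 2)*(z^4 + 7*z^3 + 16*z^2 + 12*z) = (z - 2)*(z + 2)*(z^3 + 5*z^2 + 6*z) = z*(z - 2)*(z + 2)*(z^2 + 5*z + 6) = z*(z - 2)*(z + 2)*(z + 3)*(z + 2)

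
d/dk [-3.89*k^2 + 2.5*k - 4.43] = 2.5 - 7.78*k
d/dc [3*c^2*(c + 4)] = 3*c*(3*c + 8)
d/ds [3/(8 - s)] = 3/(s - 8)^2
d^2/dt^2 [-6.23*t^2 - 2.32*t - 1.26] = -12.4600000000000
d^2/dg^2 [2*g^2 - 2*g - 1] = 4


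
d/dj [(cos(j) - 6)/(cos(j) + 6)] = -12*sin(j)/(cos(j) + 6)^2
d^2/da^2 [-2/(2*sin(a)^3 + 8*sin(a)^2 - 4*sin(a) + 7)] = 4*(18*sin(a)^6 + 88*sin(a)^5 + 96*sin(a)^4 - 239*sin(a)^3 - 272*sin(a)^2 + 152*sin(a) + 40)/(2*sin(a)^3 + 8*sin(a)^2 - 4*sin(a) + 7)^3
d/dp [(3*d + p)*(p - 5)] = 3*d + 2*p - 5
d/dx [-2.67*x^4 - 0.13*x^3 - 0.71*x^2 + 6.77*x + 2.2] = -10.68*x^3 - 0.39*x^2 - 1.42*x + 6.77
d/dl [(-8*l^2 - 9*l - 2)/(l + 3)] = (-8*l^2 - 48*l - 25)/(l^2 + 6*l + 9)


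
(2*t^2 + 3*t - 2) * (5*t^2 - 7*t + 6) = 10*t^4 + t^3 - 19*t^2 + 32*t - 12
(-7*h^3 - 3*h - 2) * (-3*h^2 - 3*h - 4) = 21*h^5 + 21*h^4 + 37*h^3 + 15*h^2 + 18*h + 8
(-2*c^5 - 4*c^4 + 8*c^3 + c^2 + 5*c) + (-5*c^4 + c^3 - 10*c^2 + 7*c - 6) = -2*c^5 - 9*c^4 + 9*c^3 - 9*c^2 + 12*c - 6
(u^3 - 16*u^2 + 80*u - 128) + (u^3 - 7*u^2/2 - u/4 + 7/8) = 2*u^3 - 39*u^2/2 + 319*u/4 - 1017/8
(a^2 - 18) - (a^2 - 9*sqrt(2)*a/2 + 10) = 9*sqrt(2)*a/2 - 28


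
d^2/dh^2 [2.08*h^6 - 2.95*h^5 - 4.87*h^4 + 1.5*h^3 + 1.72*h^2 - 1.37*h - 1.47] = 62.4*h^4 - 59.0*h^3 - 58.44*h^2 + 9.0*h + 3.44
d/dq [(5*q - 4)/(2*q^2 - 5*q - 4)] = 2*(-5*q^2 + 8*q - 20)/(4*q^4 - 20*q^3 + 9*q^2 + 40*q + 16)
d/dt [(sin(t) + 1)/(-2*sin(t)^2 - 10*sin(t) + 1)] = (4*sin(t) - cos(2*t) + 12)*cos(t)/(10*sin(t) - cos(2*t))^2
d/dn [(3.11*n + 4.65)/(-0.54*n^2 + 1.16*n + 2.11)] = (1.6794*n^2 + 5.022*n + 1.1681)/(0.2916*n^4 - 1.2528*n^3 - 0.9332*n^2 + 4.8952*n + 4.4521)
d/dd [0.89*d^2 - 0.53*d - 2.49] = 1.78*d - 0.53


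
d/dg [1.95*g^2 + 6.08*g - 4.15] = 3.9*g + 6.08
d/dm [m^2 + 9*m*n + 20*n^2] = 2*m + 9*n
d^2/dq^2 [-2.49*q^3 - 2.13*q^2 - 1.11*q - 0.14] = -14.94*q - 4.26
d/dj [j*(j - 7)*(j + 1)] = 3*j^2 - 12*j - 7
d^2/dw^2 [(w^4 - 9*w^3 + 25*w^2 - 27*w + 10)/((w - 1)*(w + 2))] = 2*(w^3 + 6*w^2 + 12*w - 76)/(w^3 + 6*w^2 + 12*w + 8)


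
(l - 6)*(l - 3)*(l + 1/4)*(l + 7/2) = l^4 - 21*l^3/4 - 119*l^2/8 + 477*l/8 + 63/4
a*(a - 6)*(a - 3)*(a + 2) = a^4 - 7*a^3 + 36*a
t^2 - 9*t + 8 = (t - 8)*(t - 1)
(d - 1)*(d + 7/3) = d^2 + 4*d/3 - 7/3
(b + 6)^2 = b^2 + 12*b + 36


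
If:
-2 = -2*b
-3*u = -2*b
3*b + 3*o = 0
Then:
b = 1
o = -1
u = 2/3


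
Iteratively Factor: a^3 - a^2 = (a)*(a^2 - a) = a*(a - 1)*(a)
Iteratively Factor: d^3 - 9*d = (d)*(d^2 - 9) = d*(d - 3)*(d + 3)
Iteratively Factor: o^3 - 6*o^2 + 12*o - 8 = (o - 2)*(o^2 - 4*o + 4) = (o - 2)^2*(o - 2)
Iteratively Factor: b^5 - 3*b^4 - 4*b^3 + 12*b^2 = (b + 2)*(b^4 - 5*b^3 + 6*b^2) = (b - 3)*(b + 2)*(b^3 - 2*b^2) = (b - 3)*(b - 2)*(b + 2)*(b^2) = b*(b - 3)*(b - 2)*(b + 2)*(b)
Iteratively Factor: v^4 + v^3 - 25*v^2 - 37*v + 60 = (v + 3)*(v^3 - 2*v^2 - 19*v + 20) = (v - 1)*(v + 3)*(v^2 - v - 20) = (v - 1)*(v + 3)*(v + 4)*(v - 5)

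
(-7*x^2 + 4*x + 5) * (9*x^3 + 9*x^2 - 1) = -63*x^5 - 27*x^4 + 81*x^3 + 52*x^2 - 4*x - 5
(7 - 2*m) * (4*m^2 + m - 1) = -8*m^3 + 26*m^2 + 9*m - 7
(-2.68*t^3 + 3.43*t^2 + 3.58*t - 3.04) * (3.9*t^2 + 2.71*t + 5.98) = -10.452*t^5 + 6.1142*t^4 + 7.2309*t^3 + 18.3572*t^2 + 13.17*t - 18.1792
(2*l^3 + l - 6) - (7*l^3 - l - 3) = -5*l^3 + 2*l - 3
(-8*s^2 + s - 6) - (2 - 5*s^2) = -3*s^2 + s - 8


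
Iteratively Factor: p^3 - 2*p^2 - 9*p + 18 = (p - 2)*(p^2 - 9) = (p - 2)*(p + 3)*(p - 3)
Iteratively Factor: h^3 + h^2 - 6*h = (h + 3)*(h^2 - 2*h) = (h - 2)*(h + 3)*(h)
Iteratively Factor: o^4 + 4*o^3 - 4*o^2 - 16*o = (o - 2)*(o^3 + 6*o^2 + 8*o) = (o - 2)*(o + 2)*(o^2 + 4*o) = o*(o - 2)*(o + 2)*(o + 4)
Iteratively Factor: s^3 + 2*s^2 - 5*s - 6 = (s + 3)*(s^2 - s - 2) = (s + 1)*(s + 3)*(s - 2)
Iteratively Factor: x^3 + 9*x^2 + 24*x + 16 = (x + 1)*(x^2 + 8*x + 16) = (x + 1)*(x + 4)*(x + 4)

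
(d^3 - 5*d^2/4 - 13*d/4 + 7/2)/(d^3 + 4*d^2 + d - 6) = (4*d^2 - d - 14)/(4*(d^2 + 5*d + 6))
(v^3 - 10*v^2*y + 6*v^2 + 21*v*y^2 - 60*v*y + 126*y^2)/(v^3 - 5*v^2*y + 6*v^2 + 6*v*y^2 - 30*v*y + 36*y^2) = (-v + 7*y)/(-v + 2*y)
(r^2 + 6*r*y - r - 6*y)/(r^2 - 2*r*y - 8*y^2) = (-r^2 - 6*r*y + r + 6*y)/(-r^2 + 2*r*y + 8*y^2)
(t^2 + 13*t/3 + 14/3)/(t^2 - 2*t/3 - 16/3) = (3*t + 7)/(3*t - 8)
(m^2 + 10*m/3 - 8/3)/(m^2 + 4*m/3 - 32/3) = (3*m - 2)/(3*m - 8)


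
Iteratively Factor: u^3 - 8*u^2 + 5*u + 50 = (u - 5)*(u^2 - 3*u - 10) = (u - 5)^2*(u + 2)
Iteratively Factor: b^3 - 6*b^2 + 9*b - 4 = (b - 1)*(b^2 - 5*b + 4) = (b - 4)*(b - 1)*(b - 1)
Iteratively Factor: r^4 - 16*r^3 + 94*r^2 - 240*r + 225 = (r - 3)*(r^3 - 13*r^2 + 55*r - 75) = (r - 5)*(r - 3)*(r^2 - 8*r + 15) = (r - 5)^2*(r - 3)*(r - 3)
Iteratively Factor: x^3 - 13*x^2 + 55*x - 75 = (x - 3)*(x^2 - 10*x + 25) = (x - 5)*(x - 3)*(x - 5)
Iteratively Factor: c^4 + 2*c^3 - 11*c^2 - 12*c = (c)*(c^3 + 2*c^2 - 11*c - 12) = c*(c + 1)*(c^2 + c - 12) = c*(c - 3)*(c + 1)*(c + 4)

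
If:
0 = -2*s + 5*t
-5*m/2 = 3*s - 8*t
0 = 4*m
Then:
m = 0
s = 0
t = 0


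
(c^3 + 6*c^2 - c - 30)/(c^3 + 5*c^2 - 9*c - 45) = (c - 2)/(c - 3)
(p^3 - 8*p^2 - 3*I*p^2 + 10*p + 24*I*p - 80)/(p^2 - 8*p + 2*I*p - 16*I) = p - 5*I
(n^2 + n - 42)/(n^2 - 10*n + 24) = (n + 7)/(n - 4)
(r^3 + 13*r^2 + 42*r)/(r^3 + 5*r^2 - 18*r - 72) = r*(r + 7)/(r^2 - r - 12)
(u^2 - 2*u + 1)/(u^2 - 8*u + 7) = (u - 1)/(u - 7)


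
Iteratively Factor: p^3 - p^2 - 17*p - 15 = (p + 1)*(p^2 - 2*p - 15) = (p - 5)*(p + 1)*(p + 3)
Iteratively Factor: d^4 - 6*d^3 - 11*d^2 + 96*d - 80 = (d - 4)*(d^3 - 2*d^2 - 19*d + 20) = (d - 4)*(d - 1)*(d^2 - d - 20) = (d - 4)*(d - 1)*(d + 4)*(d - 5)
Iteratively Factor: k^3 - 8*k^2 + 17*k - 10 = (k - 5)*(k^2 - 3*k + 2) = (k - 5)*(k - 2)*(k - 1)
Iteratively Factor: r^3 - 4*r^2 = (r - 4)*(r^2) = r*(r - 4)*(r)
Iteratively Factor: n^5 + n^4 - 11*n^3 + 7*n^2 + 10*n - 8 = (n + 4)*(n^4 - 3*n^3 + n^2 + 3*n - 2) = (n - 1)*(n + 4)*(n^3 - 2*n^2 - n + 2) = (n - 2)*(n - 1)*(n + 4)*(n^2 - 1) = (n - 2)*(n - 1)^2*(n + 4)*(n + 1)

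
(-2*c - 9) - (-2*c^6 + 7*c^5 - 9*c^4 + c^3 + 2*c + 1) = 2*c^6 - 7*c^5 + 9*c^4 - c^3 - 4*c - 10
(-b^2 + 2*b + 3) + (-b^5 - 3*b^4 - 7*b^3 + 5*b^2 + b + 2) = -b^5 - 3*b^4 - 7*b^3 + 4*b^2 + 3*b + 5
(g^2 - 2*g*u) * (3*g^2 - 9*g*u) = 3*g^4 - 15*g^3*u + 18*g^2*u^2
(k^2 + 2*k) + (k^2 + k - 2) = 2*k^2 + 3*k - 2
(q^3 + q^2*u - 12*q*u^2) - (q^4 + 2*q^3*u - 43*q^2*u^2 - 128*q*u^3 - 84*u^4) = -q^4 - 2*q^3*u + q^3 + 43*q^2*u^2 + q^2*u + 128*q*u^3 - 12*q*u^2 + 84*u^4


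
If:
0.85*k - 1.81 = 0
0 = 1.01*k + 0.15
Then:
No Solution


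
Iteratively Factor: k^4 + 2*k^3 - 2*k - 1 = (k + 1)*(k^3 + k^2 - k - 1) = (k + 1)^2*(k^2 - 1) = (k + 1)^3*(k - 1)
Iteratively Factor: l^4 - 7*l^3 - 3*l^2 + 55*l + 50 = (l + 1)*(l^3 - 8*l^2 + 5*l + 50) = (l - 5)*(l + 1)*(l^2 - 3*l - 10) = (l - 5)^2*(l + 1)*(l + 2)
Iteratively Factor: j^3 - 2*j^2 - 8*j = (j - 4)*(j^2 + 2*j) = (j - 4)*(j + 2)*(j)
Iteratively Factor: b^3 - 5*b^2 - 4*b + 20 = (b - 2)*(b^2 - 3*b - 10) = (b - 5)*(b - 2)*(b + 2)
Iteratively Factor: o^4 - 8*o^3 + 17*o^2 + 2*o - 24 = (o - 2)*(o^3 - 6*o^2 + 5*o + 12) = (o - 2)*(o + 1)*(o^2 - 7*o + 12) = (o - 3)*(o - 2)*(o + 1)*(o - 4)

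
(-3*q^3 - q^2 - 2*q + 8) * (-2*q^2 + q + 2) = 6*q^5 - q^4 - 3*q^3 - 20*q^2 + 4*q + 16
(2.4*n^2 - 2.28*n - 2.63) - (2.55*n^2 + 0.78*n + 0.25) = -0.15*n^2 - 3.06*n - 2.88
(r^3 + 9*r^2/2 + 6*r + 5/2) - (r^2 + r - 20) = r^3 + 7*r^2/2 + 5*r + 45/2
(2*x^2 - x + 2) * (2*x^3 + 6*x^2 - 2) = 4*x^5 + 10*x^4 - 2*x^3 + 8*x^2 + 2*x - 4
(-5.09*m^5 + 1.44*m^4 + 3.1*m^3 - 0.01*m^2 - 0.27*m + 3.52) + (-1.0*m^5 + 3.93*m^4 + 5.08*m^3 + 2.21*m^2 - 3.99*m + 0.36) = -6.09*m^5 + 5.37*m^4 + 8.18*m^3 + 2.2*m^2 - 4.26*m + 3.88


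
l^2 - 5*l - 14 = (l - 7)*(l + 2)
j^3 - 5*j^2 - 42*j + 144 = (j - 8)*(j - 3)*(j + 6)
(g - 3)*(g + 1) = g^2 - 2*g - 3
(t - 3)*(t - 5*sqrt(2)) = t^2 - 5*sqrt(2)*t - 3*t + 15*sqrt(2)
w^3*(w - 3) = w^4 - 3*w^3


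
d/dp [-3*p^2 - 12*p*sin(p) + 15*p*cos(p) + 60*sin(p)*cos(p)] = -15*p*sin(p) - 12*p*cos(p) - 6*p - 12*sin(p) + 15*cos(p) + 60*cos(2*p)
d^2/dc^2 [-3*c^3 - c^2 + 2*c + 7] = -18*c - 2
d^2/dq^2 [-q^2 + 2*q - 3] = -2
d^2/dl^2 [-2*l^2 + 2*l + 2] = -4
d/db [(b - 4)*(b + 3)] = 2*b - 1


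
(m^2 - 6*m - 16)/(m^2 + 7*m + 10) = (m - 8)/(m + 5)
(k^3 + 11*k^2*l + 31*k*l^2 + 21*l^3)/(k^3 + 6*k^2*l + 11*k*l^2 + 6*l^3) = (k + 7*l)/(k + 2*l)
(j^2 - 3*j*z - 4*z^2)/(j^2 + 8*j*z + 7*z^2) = (j - 4*z)/(j + 7*z)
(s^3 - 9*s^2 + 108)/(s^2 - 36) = (s^2 - 3*s - 18)/(s + 6)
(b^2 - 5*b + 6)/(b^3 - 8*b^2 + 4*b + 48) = (b^2 - 5*b + 6)/(b^3 - 8*b^2 + 4*b + 48)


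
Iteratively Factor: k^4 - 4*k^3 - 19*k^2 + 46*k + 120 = (k + 3)*(k^3 - 7*k^2 + 2*k + 40) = (k - 5)*(k + 3)*(k^2 - 2*k - 8) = (k - 5)*(k - 4)*(k + 3)*(k + 2)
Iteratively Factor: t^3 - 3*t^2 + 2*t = (t)*(t^2 - 3*t + 2) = t*(t - 1)*(t - 2)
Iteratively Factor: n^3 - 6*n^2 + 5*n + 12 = (n - 3)*(n^2 - 3*n - 4) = (n - 4)*(n - 3)*(n + 1)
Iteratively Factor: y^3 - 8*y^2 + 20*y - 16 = (y - 2)*(y^2 - 6*y + 8) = (y - 2)^2*(y - 4)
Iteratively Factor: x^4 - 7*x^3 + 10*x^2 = (x)*(x^3 - 7*x^2 + 10*x) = x*(x - 5)*(x^2 - 2*x) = x*(x - 5)*(x - 2)*(x)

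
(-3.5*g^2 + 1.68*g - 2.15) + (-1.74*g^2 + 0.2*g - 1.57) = -5.24*g^2 + 1.88*g - 3.72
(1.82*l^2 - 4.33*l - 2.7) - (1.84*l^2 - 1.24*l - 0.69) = -0.02*l^2 - 3.09*l - 2.01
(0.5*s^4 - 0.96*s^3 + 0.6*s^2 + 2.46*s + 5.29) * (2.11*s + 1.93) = 1.055*s^5 - 1.0606*s^4 - 0.5868*s^3 + 6.3486*s^2 + 15.9097*s + 10.2097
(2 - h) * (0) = 0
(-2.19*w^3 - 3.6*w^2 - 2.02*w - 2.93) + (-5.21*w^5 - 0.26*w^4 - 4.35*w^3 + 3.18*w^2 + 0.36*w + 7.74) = -5.21*w^5 - 0.26*w^4 - 6.54*w^3 - 0.42*w^2 - 1.66*w + 4.81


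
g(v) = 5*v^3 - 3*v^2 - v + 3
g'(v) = 15*v^2 - 6*v - 1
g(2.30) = 45.66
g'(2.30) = 64.55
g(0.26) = 2.63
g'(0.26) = -1.55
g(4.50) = 393.38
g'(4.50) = 275.75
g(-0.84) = -1.24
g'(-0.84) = 14.62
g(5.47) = 726.10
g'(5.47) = 414.99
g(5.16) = 604.90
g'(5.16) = 367.42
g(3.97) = 264.60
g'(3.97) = 211.59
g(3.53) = 182.02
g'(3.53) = 164.73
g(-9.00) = -3876.00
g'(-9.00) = 1268.00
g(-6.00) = -1179.00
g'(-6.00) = 575.00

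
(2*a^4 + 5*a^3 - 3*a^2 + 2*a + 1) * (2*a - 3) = 4*a^5 + 4*a^4 - 21*a^3 + 13*a^2 - 4*a - 3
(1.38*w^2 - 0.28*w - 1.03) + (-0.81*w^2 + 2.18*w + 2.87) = 0.57*w^2 + 1.9*w + 1.84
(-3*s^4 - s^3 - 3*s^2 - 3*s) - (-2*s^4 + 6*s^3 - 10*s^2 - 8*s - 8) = -s^4 - 7*s^3 + 7*s^2 + 5*s + 8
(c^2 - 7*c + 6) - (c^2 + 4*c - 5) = 11 - 11*c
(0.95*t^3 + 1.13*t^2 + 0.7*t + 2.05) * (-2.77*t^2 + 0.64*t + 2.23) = -2.6315*t^5 - 2.5221*t^4 + 0.9027*t^3 - 2.7106*t^2 + 2.873*t + 4.5715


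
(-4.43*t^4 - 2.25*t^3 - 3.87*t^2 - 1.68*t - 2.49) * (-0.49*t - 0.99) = 2.1707*t^5 + 5.4882*t^4 + 4.1238*t^3 + 4.6545*t^2 + 2.8833*t + 2.4651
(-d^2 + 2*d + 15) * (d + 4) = -d^3 - 2*d^2 + 23*d + 60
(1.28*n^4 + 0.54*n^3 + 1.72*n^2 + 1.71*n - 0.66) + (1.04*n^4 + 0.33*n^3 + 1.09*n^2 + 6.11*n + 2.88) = 2.32*n^4 + 0.87*n^3 + 2.81*n^2 + 7.82*n + 2.22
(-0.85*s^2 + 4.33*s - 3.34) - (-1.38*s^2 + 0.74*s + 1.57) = 0.53*s^2 + 3.59*s - 4.91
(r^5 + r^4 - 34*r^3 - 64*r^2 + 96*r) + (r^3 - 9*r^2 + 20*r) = r^5 + r^4 - 33*r^3 - 73*r^2 + 116*r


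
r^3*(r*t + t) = r^4*t + r^3*t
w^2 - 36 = (w - 6)*(w + 6)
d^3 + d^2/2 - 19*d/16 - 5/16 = (d - 1)*(d + 1/4)*(d + 5/4)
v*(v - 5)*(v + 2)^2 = v^4 - v^3 - 16*v^2 - 20*v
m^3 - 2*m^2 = m^2*(m - 2)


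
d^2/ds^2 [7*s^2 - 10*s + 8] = 14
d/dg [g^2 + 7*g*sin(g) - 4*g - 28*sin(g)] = 7*g*cos(g) + 2*g + 7*sin(g) - 28*cos(g) - 4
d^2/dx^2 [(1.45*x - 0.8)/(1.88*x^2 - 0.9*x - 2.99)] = ((5.618 - 16.356*x)*(-1.88*x^2 + 0.9*x + 2.99) - (1.45*x - 0.8)*(3.76*x - 0.9)*(7.52*x - 1.8))/(-1.88*x^2 + 0.9*x + 2.99)^3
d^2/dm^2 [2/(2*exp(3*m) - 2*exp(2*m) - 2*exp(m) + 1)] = 4*((-9*exp(2*m) + 4*exp(m) + 1)*(2*exp(3*m) - 2*exp(2*m) - 2*exp(m) + 1) + 4*(-3*exp(2*m) + 2*exp(m) + 1)^2*exp(m))*exp(m)/(2*exp(3*m) - 2*exp(2*m) - 2*exp(m) + 1)^3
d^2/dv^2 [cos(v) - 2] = -cos(v)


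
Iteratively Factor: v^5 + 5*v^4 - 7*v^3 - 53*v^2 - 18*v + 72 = (v - 3)*(v^4 + 8*v^3 + 17*v^2 - 2*v - 24) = (v - 3)*(v + 2)*(v^3 + 6*v^2 + 5*v - 12) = (v - 3)*(v + 2)*(v + 3)*(v^2 + 3*v - 4) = (v - 3)*(v + 2)*(v + 3)*(v + 4)*(v - 1)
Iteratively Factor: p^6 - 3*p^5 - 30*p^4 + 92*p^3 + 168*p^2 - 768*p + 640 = (p + 4)*(p^5 - 7*p^4 - 2*p^3 + 100*p^2 - 232*p + 160) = (p - 2)*(p + 4)*(p^4 - 5*p^3 - 12*p^2 + 76*p - 80) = (p - 2)^2*(p + 4)*(p^3 - 3*p^2 - 18*p + 40) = (p - 2)^2*(p + 4)^2*(p^2 - 7*p + 10) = (p - 5)*(p - 2)^2*(p + 4)^2*(p - 2)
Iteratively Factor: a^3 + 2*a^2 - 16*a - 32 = (a - 4)*(a^2 + 6*a + 8) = (a - 4)*(a + 2)*(a + 4)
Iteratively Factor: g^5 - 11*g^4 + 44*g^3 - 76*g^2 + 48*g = (g - 2)*(g^4 - 9*g^3 + 26*g^2 - 24*g) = (g - 2)^2*(g^3 - 7*g^2 + 12*g) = g*(g - 2)^2*(g^2 - 7*g + 12) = g*(g - 4)*(g - 2)^2*(g - 3)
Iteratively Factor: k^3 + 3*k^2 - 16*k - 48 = (k + 3)*(k^2 - 16) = (k - 4)*(k + 3)*(k + 4)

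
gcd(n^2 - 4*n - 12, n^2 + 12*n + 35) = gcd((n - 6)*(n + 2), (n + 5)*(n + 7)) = 1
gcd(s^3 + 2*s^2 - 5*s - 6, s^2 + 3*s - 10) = s - 2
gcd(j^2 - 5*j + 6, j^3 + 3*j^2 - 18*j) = j - 3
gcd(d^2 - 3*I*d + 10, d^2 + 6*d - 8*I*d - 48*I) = 1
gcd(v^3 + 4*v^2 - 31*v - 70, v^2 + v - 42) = v + 7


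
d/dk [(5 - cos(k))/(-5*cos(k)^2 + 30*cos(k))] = (sin(k) + 30*sin(k)/cos(k)^2 - 10*tan(k))/(5*(cos(k) - 6)^2)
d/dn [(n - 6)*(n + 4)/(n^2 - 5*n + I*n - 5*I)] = (-(n - 6)*(n + 4)*(2*n - 5 + I) + 2*(n - 1)*(n^2 - 5*n + I*n - 5*I))/(n^2 - 5*n + I*n - 5*I)^2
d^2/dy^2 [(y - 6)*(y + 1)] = 2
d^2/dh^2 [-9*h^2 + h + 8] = -18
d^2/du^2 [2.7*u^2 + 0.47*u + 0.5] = 5.40000000000000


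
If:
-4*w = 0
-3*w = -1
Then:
No Solution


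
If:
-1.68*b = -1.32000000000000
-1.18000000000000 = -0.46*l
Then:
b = 0.79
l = 2.57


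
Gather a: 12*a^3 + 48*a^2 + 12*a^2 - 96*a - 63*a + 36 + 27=12*a^3 + 60*a^2 - 159*a + 63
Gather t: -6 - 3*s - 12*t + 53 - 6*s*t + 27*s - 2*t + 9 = 24*s + t*(-6*s - 14) + 56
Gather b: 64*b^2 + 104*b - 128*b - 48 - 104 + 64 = 64*b^2 - 24*b - 88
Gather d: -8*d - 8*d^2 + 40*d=-8*d^2 + 32*d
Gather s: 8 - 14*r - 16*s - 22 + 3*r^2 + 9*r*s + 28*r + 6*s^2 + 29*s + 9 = 3*r^2 + 14*r + 6*s^2 + s*(9*r + 13) - 5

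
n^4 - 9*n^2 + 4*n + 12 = (n - 2)^2*(n + 1)*(n + 3)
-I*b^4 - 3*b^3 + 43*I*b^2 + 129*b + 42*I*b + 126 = (b - 7)*(b + 6)*(b - 3*I)*(-I*b - I)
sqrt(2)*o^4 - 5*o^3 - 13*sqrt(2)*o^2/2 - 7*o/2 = o*(o - 7*sqrt(2)/2)*(o + sqrt(2)/2)*(sqrt(2)*o + 1)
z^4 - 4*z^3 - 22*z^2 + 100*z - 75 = (z - 5)*(z - 3)*(z - 1)*(z + 5)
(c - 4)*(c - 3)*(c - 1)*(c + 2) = c^4 - 6*c^3 + 3*c^2 + 26*c - 24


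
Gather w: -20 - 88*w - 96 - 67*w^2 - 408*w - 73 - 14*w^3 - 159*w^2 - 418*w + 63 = -14*w^3 - 226*w^2 - 914*w - 126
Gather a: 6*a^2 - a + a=6*a^2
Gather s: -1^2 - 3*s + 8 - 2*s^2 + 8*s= -2*s^2 + 5*s + 7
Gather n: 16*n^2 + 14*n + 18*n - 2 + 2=16*n^2 + 32*n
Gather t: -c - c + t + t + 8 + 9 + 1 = -2*c + 2*t + 18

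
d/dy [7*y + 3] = 7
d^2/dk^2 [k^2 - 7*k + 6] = 2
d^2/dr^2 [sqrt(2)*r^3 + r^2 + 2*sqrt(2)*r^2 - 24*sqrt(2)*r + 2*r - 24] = 6*sqrt(2)*r + 2 + 4*sqrt(2)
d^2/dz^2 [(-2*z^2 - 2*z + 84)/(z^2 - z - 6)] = 8*(-z^3 + 54*z^2 - 72*z + 132)/(z^6 - 3*z^5 - 15*z^4 + 35*z^3 + 90*z^2 - 108*z - 216)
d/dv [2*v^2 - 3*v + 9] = 4*v - 3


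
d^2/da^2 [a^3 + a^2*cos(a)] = -a^2*cos(a) - 4*a*sin(a) + 6*a + 2*cos(a)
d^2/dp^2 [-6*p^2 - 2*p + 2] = -12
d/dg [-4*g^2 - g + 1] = -8*g - 1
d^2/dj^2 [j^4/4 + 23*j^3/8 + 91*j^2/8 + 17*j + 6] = 3*j^2 + 69*j/4 + 91/4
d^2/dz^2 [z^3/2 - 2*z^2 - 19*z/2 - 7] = 3*z - 4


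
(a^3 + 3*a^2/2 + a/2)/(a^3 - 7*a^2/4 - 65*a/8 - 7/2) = 4*a*(a + 1)/(4*a^2 - 9*a - 28)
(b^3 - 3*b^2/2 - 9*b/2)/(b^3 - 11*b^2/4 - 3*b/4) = 2*(2*b + 3)/(4*b + 1)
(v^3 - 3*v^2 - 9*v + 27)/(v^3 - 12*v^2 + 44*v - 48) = (v^3 - 3*v^2 - 9*v + 27)/(v^3 - 12*v^2 + 44*v - 48)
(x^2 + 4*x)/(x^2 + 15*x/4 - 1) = 4*x/(4*x - 1)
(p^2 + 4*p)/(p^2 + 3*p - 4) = p/(p - 1)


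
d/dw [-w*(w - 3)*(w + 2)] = -3*w^2 + 2*w + 6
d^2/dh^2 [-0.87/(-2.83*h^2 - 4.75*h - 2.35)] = (-13.935486*h^2 - 23.38995*h + 0.87*(5.66*h + 4.75)*(11.32*h + 9.5) - 11.57187)/(2.83*h^2 + 4.75*h + 2.35)^3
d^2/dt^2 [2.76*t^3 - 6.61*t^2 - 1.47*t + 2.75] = 16.56*t - 13.22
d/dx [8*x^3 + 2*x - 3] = 24*x^2 + 2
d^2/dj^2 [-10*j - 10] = 0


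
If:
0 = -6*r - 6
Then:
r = -1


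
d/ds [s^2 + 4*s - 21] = 2*s + 4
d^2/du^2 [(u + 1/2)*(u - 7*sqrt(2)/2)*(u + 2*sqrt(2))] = 6*u - 3*sqrt(2) + 1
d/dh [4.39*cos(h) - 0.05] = -4.39*sin(h)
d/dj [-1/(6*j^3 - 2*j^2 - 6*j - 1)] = 2*(9*j^2 - 2*j - 3)/(-6*j^3 + 2*j^2 + 6*j + 1)^2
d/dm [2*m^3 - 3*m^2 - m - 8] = 6*m^2 - 6*m - 1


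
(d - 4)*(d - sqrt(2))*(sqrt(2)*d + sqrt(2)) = sqrt(2)*d^3 - 3*sqrt(2)*d^2 - 2*d^2 - 4*sqrt(2)*d + 6*d + 8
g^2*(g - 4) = g^3 - 4*g^2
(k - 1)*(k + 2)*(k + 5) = k^3 + 6*k^2 + 3*k - 10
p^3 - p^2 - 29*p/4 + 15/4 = (p - 3)*(p - 1/2)*(p + 5/2)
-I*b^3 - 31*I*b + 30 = (b - 6*I)*(b + 5*I)*(-I*b + 1)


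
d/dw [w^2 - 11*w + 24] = 2*w - 11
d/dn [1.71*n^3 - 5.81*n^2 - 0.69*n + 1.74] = 5.13*n^2 - 11.62*n - 0.69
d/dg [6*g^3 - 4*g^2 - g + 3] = 18*g^2 - 8*g - 1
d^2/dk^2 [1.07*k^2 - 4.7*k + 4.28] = 2.14000000000000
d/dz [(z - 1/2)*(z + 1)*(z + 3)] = 3*z^2 + 7*z + 1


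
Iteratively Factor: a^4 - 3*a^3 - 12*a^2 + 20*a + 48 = (a + 2)*(a^3 - 5*a^2 - 2*a + 24) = (a + 2)^2*(a^2 - 7*a + 12) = (a - 3)*(a + 2)^2*(a - 4)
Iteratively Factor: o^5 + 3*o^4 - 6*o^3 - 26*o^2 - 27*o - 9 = (o + 3)*(o^4 - 6*o^2 - 8*o - 3) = (o + 1)*(o + 3)*(o^3 - o^2 - 5*o - 3) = (o + 1)^2*(o + 3)*(o^2 - 2*o - 3) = (o - 3)*(o + 1)^2*(o + 3)*(o + 1)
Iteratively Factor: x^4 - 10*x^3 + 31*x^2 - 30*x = (x - 5)*(x^3 - 5*x^2 + 6*x) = x*(x - 5)*(x^2 - 5*x + 6) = x*(x - 5)*(x - 2)*(x - 3)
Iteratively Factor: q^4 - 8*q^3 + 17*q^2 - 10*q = (q - 1)*(q^3 - 7*q^2 + 10*q) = q*(q - 1)*(q^2 - 7*q + 10) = q*(q - 5)*(q - 1)*(q - 2)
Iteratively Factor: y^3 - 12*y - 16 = (y + 2)*(y^2 - 2*y - 8) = (y - 4)*(y + 2)*(y + 2)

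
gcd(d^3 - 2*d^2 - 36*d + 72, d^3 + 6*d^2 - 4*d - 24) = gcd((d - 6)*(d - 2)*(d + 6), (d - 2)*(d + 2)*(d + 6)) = d^2 + 4*d - 12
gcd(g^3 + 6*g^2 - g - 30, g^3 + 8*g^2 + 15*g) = g^2 + 8*g + 15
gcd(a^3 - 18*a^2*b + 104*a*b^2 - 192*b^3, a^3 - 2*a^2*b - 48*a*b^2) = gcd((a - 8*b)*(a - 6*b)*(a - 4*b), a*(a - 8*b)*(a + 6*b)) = a - 8*b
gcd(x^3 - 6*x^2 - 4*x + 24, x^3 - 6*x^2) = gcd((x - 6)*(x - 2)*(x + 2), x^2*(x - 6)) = x - 6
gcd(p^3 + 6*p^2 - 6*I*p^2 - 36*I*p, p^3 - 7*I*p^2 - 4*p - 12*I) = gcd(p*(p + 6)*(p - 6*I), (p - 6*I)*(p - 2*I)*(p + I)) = p - 6*I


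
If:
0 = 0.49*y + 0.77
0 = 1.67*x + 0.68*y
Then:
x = 0.64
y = -1.57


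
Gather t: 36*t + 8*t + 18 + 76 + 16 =44*t + 110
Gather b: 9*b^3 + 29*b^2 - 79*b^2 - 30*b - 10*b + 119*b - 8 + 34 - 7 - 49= 9*b^3 - 50*b^2 + 79*b - 30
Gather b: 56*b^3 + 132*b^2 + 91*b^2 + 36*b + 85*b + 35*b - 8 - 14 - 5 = 56*b^3 + 223*b^2 + 156*b - 27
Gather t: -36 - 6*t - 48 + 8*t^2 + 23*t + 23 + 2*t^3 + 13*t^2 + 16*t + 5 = 2*t^3 + 21*t^2 + 33*t - 56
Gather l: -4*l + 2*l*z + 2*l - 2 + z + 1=l*(2*z - 2) + z - 1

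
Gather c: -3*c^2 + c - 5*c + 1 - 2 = -3*c^2 - 4*c - 1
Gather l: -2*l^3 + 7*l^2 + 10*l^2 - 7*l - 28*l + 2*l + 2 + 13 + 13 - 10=-2*l^3 + 17*l^2 - 33*l + 18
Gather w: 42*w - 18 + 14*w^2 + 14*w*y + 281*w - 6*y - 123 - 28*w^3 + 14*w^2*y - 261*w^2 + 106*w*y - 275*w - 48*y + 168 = -28*w^3 + w^2*(14*y - 247) + w*(120*y + 48) - 54*y + 27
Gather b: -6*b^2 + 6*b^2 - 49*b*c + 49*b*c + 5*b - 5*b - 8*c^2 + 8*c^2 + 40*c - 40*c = 0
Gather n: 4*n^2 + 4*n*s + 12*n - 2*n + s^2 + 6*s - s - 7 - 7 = 4*n^2 + n*(4*s + 10) + s^2 + 5*s - 14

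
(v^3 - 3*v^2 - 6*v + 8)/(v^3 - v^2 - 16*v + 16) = (v + 2)/(v + 4)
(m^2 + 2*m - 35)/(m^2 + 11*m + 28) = (m - 5)/(m + 4)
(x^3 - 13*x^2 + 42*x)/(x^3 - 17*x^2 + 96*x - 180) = x*(x - 7)/(x^2 - 11*x + 30)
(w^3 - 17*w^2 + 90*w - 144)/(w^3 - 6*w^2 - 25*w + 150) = (w^2 - 11*w + 24)/(w^2 - 25)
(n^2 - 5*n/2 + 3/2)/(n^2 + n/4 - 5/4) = 2*(2*n - 3)/(4*n + 5)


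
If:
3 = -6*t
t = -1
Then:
No Solution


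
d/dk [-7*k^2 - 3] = -14*k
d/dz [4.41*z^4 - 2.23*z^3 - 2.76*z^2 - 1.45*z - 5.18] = 17.64*z^3 - 6.69*z^2 - 5.52*z - 1.45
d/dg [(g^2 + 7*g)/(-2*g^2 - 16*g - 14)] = -1/(2*g^2 + 4*g + 2)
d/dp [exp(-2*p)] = -2*exp(-2*p)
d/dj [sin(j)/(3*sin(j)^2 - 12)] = (cos(j)^2 - 5)*cos(j)/(3*(sin(j)^2 - 4)^2)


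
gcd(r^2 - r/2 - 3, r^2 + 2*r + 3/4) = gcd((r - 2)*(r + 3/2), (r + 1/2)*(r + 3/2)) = r + 3/2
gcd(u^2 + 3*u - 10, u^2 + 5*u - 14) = u - 2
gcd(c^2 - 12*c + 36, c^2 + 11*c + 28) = 1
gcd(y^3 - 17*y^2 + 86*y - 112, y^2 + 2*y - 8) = y - 2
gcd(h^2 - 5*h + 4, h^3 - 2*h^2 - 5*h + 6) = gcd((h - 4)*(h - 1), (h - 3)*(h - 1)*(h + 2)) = h - 1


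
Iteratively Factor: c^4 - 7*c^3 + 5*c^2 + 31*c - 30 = (c - 5)*(c^3 - 2*c^2 - 5*c + 6) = (c - 5)*(c - 1)*(c^2 - c - 6) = (c - 5)*(c - 1)*(c + 2)*(c - 3)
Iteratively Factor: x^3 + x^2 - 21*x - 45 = (x + 3)*(x^2 - 2*x - 15) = (x + 3)^2*(x - 5)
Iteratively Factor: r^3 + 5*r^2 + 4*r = (r)*(r^2 + 5*r + 4) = r*(r + 4)*(r + 1)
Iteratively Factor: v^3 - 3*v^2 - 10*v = (v)*(v^2 - 3*v - 10) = v*(v + 2)*(v - 5)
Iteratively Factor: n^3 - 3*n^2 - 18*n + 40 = (n - 2)*(n^2 - n - 20) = (n - 5)*(n - 2)*(n + 4)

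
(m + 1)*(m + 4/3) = m^2 + 7*m/3 + 4/3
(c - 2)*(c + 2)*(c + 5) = c^3 + 5*c^2 - 4*c - 20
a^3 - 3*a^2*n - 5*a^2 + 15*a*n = a*(a - 5)*(a - 3*n)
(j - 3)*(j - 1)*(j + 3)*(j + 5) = j^4 + 4*j^3 - 14*j^2 - 36*j + 45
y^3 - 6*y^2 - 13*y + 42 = (y - 7)*(y - 2)*(y + 3)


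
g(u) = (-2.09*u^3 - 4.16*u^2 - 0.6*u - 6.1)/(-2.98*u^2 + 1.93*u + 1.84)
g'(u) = (5.96*u - 1.93)*(-2.09*u^3 - 4.16*u^2 - 0.6*u - 6.1)/(-2.98*u^2 + 1.93*u + 1.84)^2 + (-6.27*u^2 - 8.32*u - 0.6)/(-2.98*u^2 + 1.93*u + 1.84)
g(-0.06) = -3.55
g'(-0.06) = 4.66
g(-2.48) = -0.08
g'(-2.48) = 0.81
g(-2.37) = 0.01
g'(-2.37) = 0.84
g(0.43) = -3.44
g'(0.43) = -3.55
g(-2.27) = 0.10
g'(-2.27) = 0.87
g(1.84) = 7.30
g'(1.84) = -6.14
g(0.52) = -3.84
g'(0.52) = -5.45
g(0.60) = -4.37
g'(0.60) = -7.81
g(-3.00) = -0.48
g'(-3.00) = 0.73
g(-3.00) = -0.48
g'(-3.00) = 0.73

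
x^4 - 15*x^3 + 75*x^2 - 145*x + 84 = (x - 7)*(x - 4)*(x - 3)*(x - 1)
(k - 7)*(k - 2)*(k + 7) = k^3 - 2*k^2 - 49*k + 98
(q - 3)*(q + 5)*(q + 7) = q^3 + 9*q^2 - q - 105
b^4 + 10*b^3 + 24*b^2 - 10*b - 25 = (b - 1)*(b + 1)*(b + 5)^2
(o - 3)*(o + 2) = o^2 - o - 6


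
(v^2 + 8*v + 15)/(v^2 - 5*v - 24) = (v + 5)/(v - 8)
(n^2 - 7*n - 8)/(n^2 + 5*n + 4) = (n - 8)/(n + 4)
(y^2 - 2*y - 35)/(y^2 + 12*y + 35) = (y - 7)/(y + 7)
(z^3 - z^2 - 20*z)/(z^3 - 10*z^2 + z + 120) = z*(z + 4)/(z^2 - 5*z - 24)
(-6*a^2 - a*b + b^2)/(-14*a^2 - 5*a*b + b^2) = (3*a - b)/(7*a - b)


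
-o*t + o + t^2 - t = (-o + t)*(t - 1)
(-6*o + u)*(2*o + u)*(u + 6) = -12*o^2*u - 72*o^2 - 4*o*u^2 - 24*o*u + u^3 + 6*u^2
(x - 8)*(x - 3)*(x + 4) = x^3 - 7*x^2 - 20*x + 96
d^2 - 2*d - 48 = (d - 8)*(d + 6)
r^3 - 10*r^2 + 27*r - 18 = (r - 6)*(r - 3)*(r - 1)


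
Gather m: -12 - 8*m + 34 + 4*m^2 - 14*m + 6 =4*m^2 - 22*m + 28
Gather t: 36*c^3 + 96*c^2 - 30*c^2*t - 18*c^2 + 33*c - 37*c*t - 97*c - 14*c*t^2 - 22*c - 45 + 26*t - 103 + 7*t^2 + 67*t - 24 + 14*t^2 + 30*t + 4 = 36*c^3 + 78*c^2 - 86*c + t^2*(21 - 14*c) + t*(-30*c^2 - 37*c + 123) - 168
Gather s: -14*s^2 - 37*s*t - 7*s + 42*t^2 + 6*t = -14*s^2 + s*(-37*t - 7) + 42*t^2 + 6*t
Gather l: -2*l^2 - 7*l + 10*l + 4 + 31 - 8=-2*l^2 + 3*l + 27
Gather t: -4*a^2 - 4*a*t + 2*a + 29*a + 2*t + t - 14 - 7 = -4*a^2 + 31*a + t*(3 - 4*a) - 21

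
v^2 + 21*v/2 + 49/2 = (v + 7/2)*(v + 7)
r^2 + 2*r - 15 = (r - 3)*(r + 5)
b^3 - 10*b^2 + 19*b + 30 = (b - 6)*(b - 5)*(b + 1)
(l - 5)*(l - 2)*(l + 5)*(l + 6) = l^4 + 4*l^3 - 37*l^2 - 100*l + 300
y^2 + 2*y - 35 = (y - 5)*(y + 7)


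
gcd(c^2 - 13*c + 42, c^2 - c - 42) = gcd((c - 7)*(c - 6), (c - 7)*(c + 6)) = c - 7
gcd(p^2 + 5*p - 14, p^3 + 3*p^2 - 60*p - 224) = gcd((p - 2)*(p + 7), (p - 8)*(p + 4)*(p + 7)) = p + 7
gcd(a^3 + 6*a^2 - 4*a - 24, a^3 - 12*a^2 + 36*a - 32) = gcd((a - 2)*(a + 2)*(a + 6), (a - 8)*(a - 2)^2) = a - 2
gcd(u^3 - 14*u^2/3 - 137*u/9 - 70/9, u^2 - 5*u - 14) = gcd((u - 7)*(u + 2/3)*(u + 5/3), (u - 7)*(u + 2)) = u - 7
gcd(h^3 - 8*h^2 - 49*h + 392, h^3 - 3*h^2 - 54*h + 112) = h^2 - h - 56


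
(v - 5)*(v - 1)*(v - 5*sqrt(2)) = v^3 - 5*sqrt(2)*v^2 - 6*v^2 + 5*v + 30*sqrt(2)*v - 25*sqrt(2)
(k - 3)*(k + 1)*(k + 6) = k^3 + 4*k^2 - 15*k - 18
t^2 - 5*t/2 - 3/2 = (t - 3)*(t + 1/2)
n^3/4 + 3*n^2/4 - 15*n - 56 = (n/4 + 1)*(n - 8)*(n + 7)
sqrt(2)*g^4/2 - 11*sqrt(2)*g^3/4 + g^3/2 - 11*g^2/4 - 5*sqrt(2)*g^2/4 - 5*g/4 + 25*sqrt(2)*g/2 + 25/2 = (g - 5)*(g - 5/2)*(g + sqrt(2)/2)*(sqrt(2)*g/2 + sqrt(2))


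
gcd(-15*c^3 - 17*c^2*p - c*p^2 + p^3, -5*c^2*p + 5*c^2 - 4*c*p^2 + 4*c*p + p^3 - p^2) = -5*c^2 - 4*c*p + p^2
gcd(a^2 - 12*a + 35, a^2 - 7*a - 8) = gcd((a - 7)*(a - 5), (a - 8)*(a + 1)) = 1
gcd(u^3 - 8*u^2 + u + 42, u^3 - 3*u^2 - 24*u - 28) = u^2 - 5*u - 14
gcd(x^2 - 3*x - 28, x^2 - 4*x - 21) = x - 7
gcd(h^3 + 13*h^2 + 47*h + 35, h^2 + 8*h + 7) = h^2 + 8*h + 7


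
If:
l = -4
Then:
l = -4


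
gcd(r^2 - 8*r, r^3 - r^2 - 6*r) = r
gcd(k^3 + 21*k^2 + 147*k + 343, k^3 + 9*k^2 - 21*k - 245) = k^2 + 14*k + 49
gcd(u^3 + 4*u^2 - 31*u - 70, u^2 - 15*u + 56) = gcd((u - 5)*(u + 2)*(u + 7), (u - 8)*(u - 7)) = 1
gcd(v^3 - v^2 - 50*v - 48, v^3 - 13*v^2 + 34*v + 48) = v^2 - 7*v - 8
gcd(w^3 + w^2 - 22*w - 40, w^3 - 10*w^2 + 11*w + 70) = w^2 - 3*w - 10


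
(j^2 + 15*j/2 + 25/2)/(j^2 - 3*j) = (2*j^2 + 15*j + 25)/(2*j*(j - 3))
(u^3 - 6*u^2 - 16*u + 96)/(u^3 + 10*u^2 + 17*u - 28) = (u^2 - 10*u + 24)/(u^2 + 6*u - 7)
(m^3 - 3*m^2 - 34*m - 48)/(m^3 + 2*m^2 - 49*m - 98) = (m^2 - 5*m - 24)/(m^2 - 49)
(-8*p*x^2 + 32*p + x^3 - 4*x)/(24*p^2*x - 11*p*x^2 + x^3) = (x^2 - 4)/(x*(-3*p + x))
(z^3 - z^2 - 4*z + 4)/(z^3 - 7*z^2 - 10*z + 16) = (z - 2)/(z - 8)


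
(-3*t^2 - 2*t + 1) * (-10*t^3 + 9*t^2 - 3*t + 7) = 30*t^5 - 7*t^4 - 19*t^3 - 6*t^2 - 17*t + 7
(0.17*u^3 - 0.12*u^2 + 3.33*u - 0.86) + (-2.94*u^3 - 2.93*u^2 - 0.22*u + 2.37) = -2.77*u^3 - 3.05*u^2 + 3.11*u + 1.51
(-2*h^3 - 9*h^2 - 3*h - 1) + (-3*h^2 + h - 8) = -2*h^3 - 12*h^2 - 2*h - 9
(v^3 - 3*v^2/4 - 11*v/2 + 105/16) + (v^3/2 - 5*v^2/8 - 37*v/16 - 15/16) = 3*v^3/2 - 11*v^2/8 - 125*v/16 + 45/8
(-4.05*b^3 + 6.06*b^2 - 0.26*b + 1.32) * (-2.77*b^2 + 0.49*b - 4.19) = 11.2185*b^5 - 18.7707*b^4 + 20.6591*b^3 - 29.1752*b^2 + 1.7362*b - 5.5308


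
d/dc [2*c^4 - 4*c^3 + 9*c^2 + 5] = 2*c*(4*c^2 - 6*c + 9)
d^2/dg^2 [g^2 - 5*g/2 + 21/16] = 2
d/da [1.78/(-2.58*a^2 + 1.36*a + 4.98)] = (9.1848*a - 2.4208)/(-2.58*a^2 + 1.36*a + 4.98)^2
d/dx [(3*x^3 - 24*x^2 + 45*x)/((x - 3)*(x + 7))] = 3*(x^2 + 14*x - 35)/(x^2 + 14*x + 49)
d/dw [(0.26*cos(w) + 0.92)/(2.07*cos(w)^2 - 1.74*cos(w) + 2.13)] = (0.5382*cos(w)^2 + 3.8088*cos(w) - 2.1546)*sin(w)/(4.2849*cos(w)^4 - 7.2036*cos(w)^3 + 11.8458*cos(w)^2 - 7.4124*cos(w) + 4.5369)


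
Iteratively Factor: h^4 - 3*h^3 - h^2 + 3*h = (h)*(h^3 - 3*h^2 - h + 3) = h*(h - 1)*(h^2 - 2*h - 3) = h*(h - 3)*(h - 1)*(h + 1)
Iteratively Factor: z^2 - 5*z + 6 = (z - 3)*(z - 2)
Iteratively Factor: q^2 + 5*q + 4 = (q + 4)*(q + 1)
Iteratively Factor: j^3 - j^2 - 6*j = (j + 2)*(j^2 - 3*j) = (j - 3)*(j + 2)*(j)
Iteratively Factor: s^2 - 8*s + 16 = (s - 4)*(s - 4)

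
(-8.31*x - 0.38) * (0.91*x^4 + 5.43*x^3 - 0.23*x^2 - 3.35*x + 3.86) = -7.5621*x^5 - 45.4691*x^4 - 0.1521*x^3 + 27.9259*x^2 - 30.8036*x - 1.4668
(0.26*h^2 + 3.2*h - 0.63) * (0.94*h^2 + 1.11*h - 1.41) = 0.2444*h^4 + 3.2966*h^3 + 2.5932*h^2 - 5.2113*h + 0.8883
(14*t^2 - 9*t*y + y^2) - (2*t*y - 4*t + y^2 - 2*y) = 14*t^2 - 11*t*y + 4*t + 2*y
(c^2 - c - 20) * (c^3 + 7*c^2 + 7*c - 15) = c^5 + 6*c^4 - 20*c^3 - 162*c^2 - 125*c + 300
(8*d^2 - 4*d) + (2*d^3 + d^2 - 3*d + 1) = 2*d^3 + 9*d^2 - 7*d + 1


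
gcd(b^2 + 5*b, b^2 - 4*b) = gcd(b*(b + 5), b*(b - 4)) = b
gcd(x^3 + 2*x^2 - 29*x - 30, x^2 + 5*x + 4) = x + 1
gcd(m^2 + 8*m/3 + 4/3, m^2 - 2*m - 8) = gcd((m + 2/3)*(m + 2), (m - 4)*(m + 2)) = m + 2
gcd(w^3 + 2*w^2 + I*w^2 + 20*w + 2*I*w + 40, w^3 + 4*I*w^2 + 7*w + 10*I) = w + 5*I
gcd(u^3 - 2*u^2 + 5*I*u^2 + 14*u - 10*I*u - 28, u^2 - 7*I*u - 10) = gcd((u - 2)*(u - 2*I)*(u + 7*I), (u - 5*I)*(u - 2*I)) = u - 2*I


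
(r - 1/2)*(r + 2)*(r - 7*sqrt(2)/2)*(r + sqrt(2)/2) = r^4 - 3*sqrt(2)*r^3 + 3*r^3/2 - 9*sqrt(2)*r^2/2 - 9*r^2/2 - 21*r/4 + 3*sqrt(2)*r + 7/2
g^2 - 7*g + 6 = (g - 6)*(g - 1)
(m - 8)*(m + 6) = m^2 - 2*m - 48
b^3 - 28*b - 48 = (b - 6)*(b + 2)*(b + 4)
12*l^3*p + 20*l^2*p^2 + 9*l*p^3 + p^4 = p*(l + p)*(2*l + p)*(6*l + p)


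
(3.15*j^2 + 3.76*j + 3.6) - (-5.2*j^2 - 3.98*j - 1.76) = 8.35*j^2 + 7.74*j + 5.36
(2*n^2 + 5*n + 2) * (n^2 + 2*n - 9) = 2*n^4 + 9*n^3 - 6*n^2 - 41*n - 18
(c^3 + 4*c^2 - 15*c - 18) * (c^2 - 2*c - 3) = c^5 + 2*c^4 - 26*c^3 + 81*c + 54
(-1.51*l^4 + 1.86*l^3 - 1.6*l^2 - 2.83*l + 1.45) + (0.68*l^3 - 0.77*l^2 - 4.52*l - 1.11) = -1.51*l^4 + 2.54*l^3 - 2.37*l^2 - 7.35*l + 0.34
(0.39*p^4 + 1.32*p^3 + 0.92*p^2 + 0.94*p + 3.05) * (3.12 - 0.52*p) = -0.2028*p^5 + 0.5304*p^4 + 3.64*p^3 + 2.3816*p^2 + 1.3468*p + 9.516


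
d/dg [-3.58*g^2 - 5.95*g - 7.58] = -7.16*g - 5.95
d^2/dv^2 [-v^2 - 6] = -2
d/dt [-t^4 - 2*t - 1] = -4*t^3 - 2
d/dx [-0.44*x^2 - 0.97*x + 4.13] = -0.88*x - 0.97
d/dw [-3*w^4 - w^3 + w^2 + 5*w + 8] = -12*w^3 - 3*w^2 + 2*w + 5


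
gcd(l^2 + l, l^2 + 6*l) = l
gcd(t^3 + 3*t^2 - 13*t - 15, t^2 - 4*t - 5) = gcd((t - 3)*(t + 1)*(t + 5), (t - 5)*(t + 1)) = t + 1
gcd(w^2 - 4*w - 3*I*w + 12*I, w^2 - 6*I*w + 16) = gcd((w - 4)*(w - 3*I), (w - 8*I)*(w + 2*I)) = 1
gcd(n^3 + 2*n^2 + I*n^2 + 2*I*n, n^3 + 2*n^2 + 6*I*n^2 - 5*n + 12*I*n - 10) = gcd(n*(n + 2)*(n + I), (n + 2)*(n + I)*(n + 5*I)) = n^2 + n*(2 + I) + 2*I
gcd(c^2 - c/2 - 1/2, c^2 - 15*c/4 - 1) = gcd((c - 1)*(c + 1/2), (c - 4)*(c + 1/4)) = 1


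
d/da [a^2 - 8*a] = 2*a - 8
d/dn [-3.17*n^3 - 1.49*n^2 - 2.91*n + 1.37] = -9.51*n^2 - 2.98*n - 2.91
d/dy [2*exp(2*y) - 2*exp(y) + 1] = (4*exp(y) - 2)*exp(y)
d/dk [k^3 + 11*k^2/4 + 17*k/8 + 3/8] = 3*k^2 + 11*k/2 + 17/8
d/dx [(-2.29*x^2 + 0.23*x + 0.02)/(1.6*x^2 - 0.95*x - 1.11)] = (1.8075*x^2 + 5.0198*x - 0.2363)/(2.56*x^4 - 3.04*x^3 - 2.6495*x^2 + 2.109*x + 1.2321)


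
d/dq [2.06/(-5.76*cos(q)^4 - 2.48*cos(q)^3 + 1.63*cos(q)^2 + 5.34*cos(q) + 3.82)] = (-47.4624*cos(q)^3 - 15.3264*cos(q)^2 + 6.7156*cos(q) + 11.0004)*sin(q)/(-5.76*cos(q)^4 - 2.48*cos(q)^3 + 1.63*cos(q)^2 + 5.34*cos(q) + 3.82)^2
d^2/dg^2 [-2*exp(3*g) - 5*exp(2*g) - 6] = (-18*exp(g) - 20)*exp(2*g)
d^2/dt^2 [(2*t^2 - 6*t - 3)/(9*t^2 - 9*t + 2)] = 2*(-324*t^3 - 837*t^2 + 1053*t - 289)/(729*t^6 - 2187*t^5 + 2673*t^4 - 1701*t^3 + 594*t^2 - 108*t + 8)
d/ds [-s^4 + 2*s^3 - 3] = s^2*(6 - 4*s)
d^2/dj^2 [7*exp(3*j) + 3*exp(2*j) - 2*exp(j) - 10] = (63*exp(2*j) + 12*exp(j) - 2)*exp(j)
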